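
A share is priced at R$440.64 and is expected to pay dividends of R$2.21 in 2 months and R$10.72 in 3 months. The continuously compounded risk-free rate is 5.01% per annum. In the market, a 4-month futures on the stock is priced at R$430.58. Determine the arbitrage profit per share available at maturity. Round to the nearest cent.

R$4.49 per share

PV(dividends) I = 2.21·e^(−0.0501·2/12) + 10.72·e^(−0.0501·3/12) = 12.7782
Fair futures F* = (S − I)·e^(rT) = (440.64 − 12.7782)·e^0.016700 = 427.8618 × 1.016840 = 435.0670
Market R$430.58 < fair 435.0670: forward underpriced → reverse cash-and-carry (short the stock, invest proceeds at r, pay the dividends, go long the forward).
Profit at T = |F_mkt − F*| = |430.58 − 435.0670| = R$4.49 per share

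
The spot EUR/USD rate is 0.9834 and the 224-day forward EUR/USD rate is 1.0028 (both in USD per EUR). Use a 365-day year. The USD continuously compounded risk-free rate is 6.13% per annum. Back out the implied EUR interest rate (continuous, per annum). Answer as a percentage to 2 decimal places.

F = S·e^((r_USD − r_EUR)T) ⇒ r_EUR = r_USD − ln(F/S)/T
ln(1.0028/0.9834) = 0.019535; /(224/365) = 0.031832
r_EUR = 0.0613 − 0.031832 = 0.029468
r_EUR = 2.95%

2.95%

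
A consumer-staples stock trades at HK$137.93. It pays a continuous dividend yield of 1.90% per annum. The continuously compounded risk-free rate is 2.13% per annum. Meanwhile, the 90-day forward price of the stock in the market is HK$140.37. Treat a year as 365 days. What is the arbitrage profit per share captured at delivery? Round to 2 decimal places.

Fair forward: F* = S·e^(carry·T), with carry = (r − q) = 0.0213 − 0.0190 = 0.0023
F* = 137.93 · e^(0.0023 × 90/365) = 137.93 · e^0.000567 = 137.93 × 1.000567 = HK$138.0082
Market HK$140.37 > fair HK$138.0082: forward overpriced → cash-and-carry (buy spot, short the forward).
At maturity, profit = |F_mkt − F*| = |140.37 − 138.0082| = HK$2.36 per share

HK$2.36 per share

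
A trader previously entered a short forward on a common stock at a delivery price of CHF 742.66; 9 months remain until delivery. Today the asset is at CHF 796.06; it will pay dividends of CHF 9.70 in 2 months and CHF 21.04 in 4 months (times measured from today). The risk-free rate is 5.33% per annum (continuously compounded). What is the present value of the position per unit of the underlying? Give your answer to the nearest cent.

PV(remaining dividends) I = 9.70·e^(−0.0533·2/12) + 21.04·e^(−0.0533·4/12) = 30.2837
Current forward F = (S − I)·e^(rT) = (796.06 − 30.2837)·e^(0.0533·9/12) = 765.7763 × 1.040785 = 797.0085
Value (long) = (F − K)·e^(−rT) = (797.0085 − 742.66) × 0.960813 = 52.2187
Short position value = −(long value) = -CHF 52.22

-CHF 52.22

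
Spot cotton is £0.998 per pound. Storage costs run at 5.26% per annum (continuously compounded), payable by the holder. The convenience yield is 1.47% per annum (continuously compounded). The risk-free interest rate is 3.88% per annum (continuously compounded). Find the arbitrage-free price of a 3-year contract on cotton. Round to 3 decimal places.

£1.256 per pound

Net carry = r + u − y = 0.0388 + 0.0526 − 0.0147 = 0.0767
F = S·e^((r+u−y)T) = 0.998 · e^(0.0767 × 3) = 0.998 · e^0.230100
= 0.998 × 1.258726 = £1.256 per pound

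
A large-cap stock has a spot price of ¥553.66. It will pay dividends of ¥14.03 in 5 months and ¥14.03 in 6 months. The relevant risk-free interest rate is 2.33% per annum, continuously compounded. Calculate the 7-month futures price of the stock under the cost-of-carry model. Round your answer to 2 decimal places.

¥533.09

PV(dividends) I = 14.03·e^(−0.0233·5/12) + 14.03·e^(−0.0233·6/12)
I = 13.8945 + 13.8675 = 27.7620
F = (S − I)·e^(rT) = (553.66 − 27.7620) · e^(0.0233·7/12)
= 525.8980 · e^0.013592 = 525.8980 × 1.013685 = ¥533.09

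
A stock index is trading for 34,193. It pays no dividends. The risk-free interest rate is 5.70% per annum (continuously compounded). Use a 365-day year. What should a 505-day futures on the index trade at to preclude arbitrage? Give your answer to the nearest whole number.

36,999

F = S·e^(rT) = 34193 · e^(0.0570 × 505/365)
= 34193 · e^0.078863 = 34193 × 1.082056
F = 36,999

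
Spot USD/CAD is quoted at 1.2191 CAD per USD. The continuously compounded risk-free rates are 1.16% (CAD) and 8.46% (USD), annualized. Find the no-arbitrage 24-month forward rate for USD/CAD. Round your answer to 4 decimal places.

F = S·e^((r_CAD − r_USD)T) = 1.2191 · e^((0.0116 − 0.0846) × 24/12)
= 1.2191 · e^-0.146000 = 1.2191 × 0.864158
F = 1.0535 CAD per USD

1.0535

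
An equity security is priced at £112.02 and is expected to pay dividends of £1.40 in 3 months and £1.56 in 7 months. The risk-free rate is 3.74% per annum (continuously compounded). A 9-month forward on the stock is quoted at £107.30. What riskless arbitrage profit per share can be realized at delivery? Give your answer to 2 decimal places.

PV(dividends) I = 1.40·e^(−0.0374·3/12) + 1.56·e^(−0.0374·7/12) = 2.9133
Fair forward F* = (S − I)·e^(rT) = (112.02 − 2.9133)·e^0.028050 = 109.1067 × 1.028447 = 112.2105
Market £107.30 < fair 112.2105: forward underpriced → reverse cash-and-carry (short the stock, invest proceeds at r, pay the dividends, go long the forward).
Profit at T = |F_mkt − F*| = |107.30 − 112.2105| = £4.91 per share

£4.91 per share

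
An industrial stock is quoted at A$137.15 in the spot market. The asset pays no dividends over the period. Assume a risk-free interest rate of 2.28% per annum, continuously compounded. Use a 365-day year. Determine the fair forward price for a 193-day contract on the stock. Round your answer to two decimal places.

A$138.81

F = S·e^(rT) = 137.15 · e^(0.0228 × 193/365)
= 137.15 · e^0.012056 = 137.15 × 1.012129
F = A$138.81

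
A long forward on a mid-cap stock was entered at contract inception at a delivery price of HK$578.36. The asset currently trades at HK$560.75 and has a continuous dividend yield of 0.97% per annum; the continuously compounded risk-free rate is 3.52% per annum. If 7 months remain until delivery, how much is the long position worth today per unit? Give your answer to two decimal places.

-HK$9.02

Current fair forward for the remaining 7 months: F = S·e^((r − q)·T), (r − q) = 0.0352 − 0.0097 = 0.0255
F = 560.75 · e^(0.0255 × 7/12) = 560.75 × 1.014986 = 569.1534
Value of long forward = (F − K)·e^(−rT) = (569.1534 − 578.36) · e^(−0.0352·7/12)
= -9.2066 × 0.979676 = -9.02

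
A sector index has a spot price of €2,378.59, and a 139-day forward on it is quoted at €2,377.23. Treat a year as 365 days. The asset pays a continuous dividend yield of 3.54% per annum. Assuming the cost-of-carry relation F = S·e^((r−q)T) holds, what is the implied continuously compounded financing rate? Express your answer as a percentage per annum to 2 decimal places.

From F = S·e^((r−q)T): (r − q) = ln(F/S)/T
ln(2377.23/2378.59) = ln(0.999428) = -0.000572
(r − q) = -0.000572 / (139/365) = -0.001502
r = ln(F/S)/T + q = -0.001502 + 0.0354 = 0.033898
r = 3.39%

3.39%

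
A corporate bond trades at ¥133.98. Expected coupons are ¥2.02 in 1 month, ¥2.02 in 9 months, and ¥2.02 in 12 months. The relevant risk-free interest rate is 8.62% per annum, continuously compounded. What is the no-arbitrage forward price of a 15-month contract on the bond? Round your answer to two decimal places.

PV(coupons) I = 2.02·e^(−0.0862·1/12) + 2.02·e^(−0.0862·9/12) + 2.02·e^(−0.0862·12/12)
I = 2.0055 + 1.8935 + 1.8532 = 5.7522
F = (S − I)·e^(rT) = (133.98 − 5.7522) · e^(0.0862·15/12)
= 128.2278 · e^0.107750 = 128.2278 × 1.113769 = ¥142.82

¥142.82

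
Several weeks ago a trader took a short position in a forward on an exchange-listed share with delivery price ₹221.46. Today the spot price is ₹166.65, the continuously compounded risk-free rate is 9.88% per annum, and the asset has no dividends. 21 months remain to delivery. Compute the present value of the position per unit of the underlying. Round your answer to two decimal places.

₹19.65

Current fair forward for the remaining 21 months: F = S·e^(r·T), r = 0.0988
F = 166.65 · e^(0.0988 × 21/12) = 166.65 × 1.188747 = 198.1047
Value of long forward = (F − K)·e^(−rT) = (198.1047 − 221.46) · e^(−0.0988·21/12)
= -23.3553 × 0.841222 = -19.65
Short position value = −(long value) = ₹19.65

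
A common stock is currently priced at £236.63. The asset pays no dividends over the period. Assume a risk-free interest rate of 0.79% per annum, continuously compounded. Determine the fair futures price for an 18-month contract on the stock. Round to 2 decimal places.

F = S·e^(rT) = 236.63 · e^(0.0079 × 18/12)
= 236.63 · e^0.011850 = 236.63 × 1.011920
F = £239.45

£239.45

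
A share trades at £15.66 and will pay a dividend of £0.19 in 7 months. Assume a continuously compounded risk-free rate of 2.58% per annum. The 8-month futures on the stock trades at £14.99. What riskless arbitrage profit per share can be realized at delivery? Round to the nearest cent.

PV(dividends) I = 0.19·e^(−0.0258·7/12) = 0.1872
Fair futures F* = (S − I)·e^(rT) = (15.66 − 0.1872)·e^0.017200 = 15.4728 × 1.017349 = 15.7412
Market £14.99 < fair 15.7412: forward underpriced → reverse cash-and-carry (short the stock, invest proceeds at r, pay the dividends, go long the forward).
Profit at T = |F_mkt − F*| = |14.99 − 15.7412| = £0.75 per share

£0.75 per share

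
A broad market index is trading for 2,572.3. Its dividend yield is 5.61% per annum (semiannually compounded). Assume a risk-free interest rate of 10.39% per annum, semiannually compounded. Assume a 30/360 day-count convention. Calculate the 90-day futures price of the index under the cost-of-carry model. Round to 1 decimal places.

2,602.0

F = S · (1+r/2)^(2T) / (1+q/2)^(2T)
= 2572.3 × 1.025646 / 1.013928 = 2572.3 × 1.011557
F = 2,602.0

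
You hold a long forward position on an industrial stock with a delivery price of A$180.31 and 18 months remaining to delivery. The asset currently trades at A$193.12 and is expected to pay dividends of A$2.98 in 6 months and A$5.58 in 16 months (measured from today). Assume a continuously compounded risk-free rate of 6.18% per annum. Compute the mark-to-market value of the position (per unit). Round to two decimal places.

PV(remaining dividends) I = 2.98·e^(−0.0618·6/12) + 5.58·e^(−0.0618·16/12) = 8.0280
Current forward F = (S − I)·e^(rT) = (193.12 − 8.0280)·e^(0.0618·18/12) = 185.0920 × 1.097133 = 203.0705
Value (long) = (F − K)·e^(−rT) = (203.0705 − 180.31) × 0.911467 = 20.7454
Value = A$20.75

A$20.75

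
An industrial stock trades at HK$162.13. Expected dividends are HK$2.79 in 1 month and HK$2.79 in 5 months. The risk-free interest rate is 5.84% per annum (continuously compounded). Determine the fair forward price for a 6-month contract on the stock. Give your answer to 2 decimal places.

PV(dividends) I = 2.79·e^(−0.0584·1/12) + 2.79·e^(−0.0584·5/12)
I = 2.7765 + 2.7229 = 5.4994
F = (S − I)·e^(rT) = (162.13 − 5.4994) · e^(0.0584·6/12)
= 156.6306 · e^0.029200 = 156.6306 × 1.029630 = HK$161.27

HK$161.27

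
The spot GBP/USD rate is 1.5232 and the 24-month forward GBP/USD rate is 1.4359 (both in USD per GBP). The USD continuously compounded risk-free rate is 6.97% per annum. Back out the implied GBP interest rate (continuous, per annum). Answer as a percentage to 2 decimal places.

9.92%

F = S·e^((r_USD − r_GBP)T) ⇒ r_GBP = r_USD − ln(F/S)/T
ln(1.4359/1.5232) = -0.059022; /(24/12) = -0.029511
r_GBP = 0.0697 + 0.029511 = 0.099211
r_GBP = 9.92%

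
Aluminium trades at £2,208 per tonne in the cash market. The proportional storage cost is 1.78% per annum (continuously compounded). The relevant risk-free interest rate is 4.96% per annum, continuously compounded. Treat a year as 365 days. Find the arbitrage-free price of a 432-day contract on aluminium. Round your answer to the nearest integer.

Net carry = r + u − y = 0.0496 + 0.0178 − 0.0000 = 0.0674
F = S·e^((r+u−y)T) = 2208 · e^(0.0674 × 432/365) = 2208 · e^0.079772
= 2208 × 1.083040 = £2,391 per tonne

£2,391 per tonne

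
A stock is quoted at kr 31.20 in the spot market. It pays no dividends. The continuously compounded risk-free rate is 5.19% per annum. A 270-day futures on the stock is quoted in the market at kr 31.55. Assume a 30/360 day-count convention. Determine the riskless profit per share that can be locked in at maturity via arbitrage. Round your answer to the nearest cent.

kr 0.89 per share

Fair futures: F* = S·e^(carry·T), with carry = r = 0.0519
F* = 31.20 · e^(0.0519 × 270/360) = 31.20 · e^0.038925 = 31.20 × 1.039693 = kr 32.4384
Market kr 31.55 < fair kr 32.4384: forward underpriced → reverse cash-and-carry (short spot, go long the forward).
At maturity, profit = |F_mkt − F*| = |31.55 − 32.4384| = kr 0.89 per share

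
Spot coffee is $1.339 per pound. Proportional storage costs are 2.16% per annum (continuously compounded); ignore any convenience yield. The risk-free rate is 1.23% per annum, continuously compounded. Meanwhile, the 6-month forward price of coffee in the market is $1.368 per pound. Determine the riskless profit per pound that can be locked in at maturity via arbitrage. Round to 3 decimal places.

$0.006 per pound

Fair forward: F* = S·e^(carry·T), with carry = (r + u) = 0.0123 + 0.0216 = 0.0339
F* = 1.339 · e^(0.0339 × 6/12) = 1.339 · e^0.016950 = 1.339 × 1.017094 = $1.3619
Market $1.368 > fair $1.3619: forward overpriced → cash-and-carry (buy spot, short the forward).
At maturity, profit = |F_mkt − F*| = |1.368 − 1.3619| = $0.006 per pound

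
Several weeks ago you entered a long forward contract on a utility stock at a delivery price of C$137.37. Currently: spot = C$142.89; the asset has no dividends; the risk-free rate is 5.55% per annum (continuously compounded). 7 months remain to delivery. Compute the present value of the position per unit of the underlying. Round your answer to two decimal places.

Current fair forward for the remaining 7 months: F = S·e^(r·T), r = 0.0555
F = 142.89 · e^(0.0555 × 7/12) = 142.89 × 1.032905 = 147.5918
Value of long forward = (F − K)·e^(−rT) = (147.5918 − 137.37) · e^(−0.0555·7/12)
= 10.2218 × 0.968143 = 9.90

C$9.90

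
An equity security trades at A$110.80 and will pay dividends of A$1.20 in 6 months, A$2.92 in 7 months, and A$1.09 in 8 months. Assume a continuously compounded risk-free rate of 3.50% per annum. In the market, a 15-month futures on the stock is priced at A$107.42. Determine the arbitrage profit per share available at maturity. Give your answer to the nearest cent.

A$3.00 per share

PV(dividends) I = 1.20·e^(−0.0350·6/12) + 2.92·e^(−0.0350·7/12) + 1.09·e^(−0.0350·8/12) = 5.1050
Fair futures F* = (S − I)·e^(rT) = (110.80 − 5.1050)·e^0.043750 = 105.6950 × 1.044721 = 110.4218
Market A$107.42 < fair 110.4218: forward underpriced → reverse cash-and-carry (short the stock, invest proceeds at r, pay the dividends, go long the forward).
Profit at T = |F_mkt − F*| = |107.42 − 110.4218| = A$3.00 per share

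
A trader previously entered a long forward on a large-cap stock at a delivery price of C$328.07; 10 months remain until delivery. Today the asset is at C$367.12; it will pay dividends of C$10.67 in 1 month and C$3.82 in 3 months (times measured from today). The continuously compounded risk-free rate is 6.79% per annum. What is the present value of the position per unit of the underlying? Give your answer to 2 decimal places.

C$42.73

PV(remaining dividends) I = 10.67·e^(−0.0679·1/12) + 3.82·e^(−0.0679·3/12) = 14.3655
Current forward F = (S − I)·e^(rT) = (367.12 − 14.3655)·e^(0.0679·10/12) = 352.7545 × 1.058215 = 373.2901
Value (long) = (F − K)·e^(−rT) = (373.2901 − 328.07) × 0.944988 = 42.7325
Value = C$42.73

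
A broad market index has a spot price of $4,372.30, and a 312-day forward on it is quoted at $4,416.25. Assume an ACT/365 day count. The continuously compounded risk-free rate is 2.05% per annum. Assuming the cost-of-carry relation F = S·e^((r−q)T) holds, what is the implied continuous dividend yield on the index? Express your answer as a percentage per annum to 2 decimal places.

From F = S·e^((r−q)T): (r − q) = ln(F/S)/T
ln(4416.25/4372.30) = ln(1.010052) = 0.010002
(r − q) = 0.010002 / (312/365) = 0.011701
q = r − ln(F/S)/T = 0.0205 − 0.011701 = 0.008799
q = 0.88%

0.88%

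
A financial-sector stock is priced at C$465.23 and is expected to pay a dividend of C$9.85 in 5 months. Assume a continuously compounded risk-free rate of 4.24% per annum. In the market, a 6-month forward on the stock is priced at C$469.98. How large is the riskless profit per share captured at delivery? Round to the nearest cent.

C$4.67 per share

PV(dividends) I = 9.85·e^(−0.0424·5/12) = 9.6775
Fair forward F* = (S − I)·e^(rT) = (465.23 − 9.6775)·e^0.021200 = 455.5525 × 1.021426 = 465.3132
Market C$469.98 > fair 465.3132: forward overpriced → cash-and-carry (borrow at r, buy the stock and collect the dividends, short the forward).
Profit at T = |F_mkt − F*| = |469.98 − 465.3132| = C$4.67 per share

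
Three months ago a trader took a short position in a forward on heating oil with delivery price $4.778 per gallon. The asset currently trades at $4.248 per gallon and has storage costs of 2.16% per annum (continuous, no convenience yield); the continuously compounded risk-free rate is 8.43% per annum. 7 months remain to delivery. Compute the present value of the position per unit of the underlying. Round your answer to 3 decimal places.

$0.247 per gallon

Current fair forward for the remaining 7 months: F = S·e^((r + u)·T), (r + u) = 0.0843 + 0.0216 = 0.1059
F = 4.248 · e^(0.1059 × 7/12) = 4.248 × 1.063723 = 4.5187
Value of long forward = (F − K)·e^(−rT) = (4.5187 − 4.778) · e^(−0.0843·7/12)
= -0.2593 × 0.952015 = -0.247
Short position value = −(long value) = $0.247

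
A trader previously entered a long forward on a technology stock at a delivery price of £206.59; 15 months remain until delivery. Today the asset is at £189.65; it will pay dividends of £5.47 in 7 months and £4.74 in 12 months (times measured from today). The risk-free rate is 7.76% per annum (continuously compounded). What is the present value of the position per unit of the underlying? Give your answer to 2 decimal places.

PV(remaining dividends) I = 5.47·e^(−0.0776·7/12) + 4.74·e^(−0.0776·12/12) = 9.6140
Current forward F = (S − I)·e^(rT) = (189.65 − 9.6140)·e^(0.0776·15/12) = 180.0360 × 1.101860 = 198.3745
Value (long) = (F − K)·e^(−rT) = (198.3745 − 206.59) × 0.907556 = -7.4560
Value = -£7.46

-£7.46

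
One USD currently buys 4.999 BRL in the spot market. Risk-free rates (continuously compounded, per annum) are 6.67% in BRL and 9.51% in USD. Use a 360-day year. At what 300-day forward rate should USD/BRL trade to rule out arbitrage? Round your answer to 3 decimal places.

F = S·e^((r_BRL − r_USD)T) = 4.999 · e^((0.0667 − 0.0951) × 300/360)
= 4.999 · e^-0.023667 = 4.999 × 0.976611
F = 4.882 BRL per USD

4.882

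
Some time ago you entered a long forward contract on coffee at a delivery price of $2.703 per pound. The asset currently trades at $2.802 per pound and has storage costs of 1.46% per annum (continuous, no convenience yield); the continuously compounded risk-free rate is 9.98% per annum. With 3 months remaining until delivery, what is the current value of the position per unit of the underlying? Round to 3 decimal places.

Current fair forward for the remaining 3 months: F = S·e^((r + u)·T), (r + u) = 0.0998 + 0.0146 = 0.1144
F = 2.802 · e^(0.1144 × 3/12) = 2.802 × 1.029013 = 2.8833
Value of long forward = (F − K)·e^(−rT) = (2.8833 − 2.703) · e^(−0.0998·3/12)
= 0.1803 × 0.975359 = 0.176

$0.176 per pound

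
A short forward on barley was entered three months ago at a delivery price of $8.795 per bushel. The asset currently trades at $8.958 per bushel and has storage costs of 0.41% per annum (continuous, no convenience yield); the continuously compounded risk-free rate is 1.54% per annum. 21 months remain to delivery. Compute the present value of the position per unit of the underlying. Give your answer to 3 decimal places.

Current fair forward for the remaining 21 months: F = S·e^((r + u)·T), (r + u) = 0.0154 + 0.0041 = 0.0195
F = 8.958 · e^(0.0195 × 21/12) = 8.958 × 1.034714 = 9.2690
Value of long forward = (F − K)·e^(−rT) = (9.2690 − 8.795) · e^(−0.0154·21/12)
= 0.4740 × 0.973410 = 0.461
Short position value = −(long value) = -$0.461

-$0.461 per bushel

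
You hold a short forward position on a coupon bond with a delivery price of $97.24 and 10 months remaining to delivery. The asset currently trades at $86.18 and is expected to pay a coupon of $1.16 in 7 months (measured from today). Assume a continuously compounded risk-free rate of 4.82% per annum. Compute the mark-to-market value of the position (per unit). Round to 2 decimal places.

PV(remaining coupons) I = 1.16·e^(−0.0482·7/12) = 1.1278
Current forward F = (S − I)·e^(rT) = (86.18 − 1.1278)·e^(0.0482·10/12) = 85.0522 × 1.040984 = 88.5380
Value (long) = (F − K)·e^(−rT) = (88.5380 − 97.24) × 0.960629 = -8.3594
Short position value = −(long value) = $8.36

$8.36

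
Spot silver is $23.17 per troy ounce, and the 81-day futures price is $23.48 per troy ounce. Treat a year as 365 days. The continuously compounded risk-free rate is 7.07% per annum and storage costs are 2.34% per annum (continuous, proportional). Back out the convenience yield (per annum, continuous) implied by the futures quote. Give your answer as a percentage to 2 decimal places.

F = S·e^((r+u−y)T) ⇒ (r+u−y) = ln(F/S)/T
ln(23.48/23.17) = 0.013291; /T ⇒ 0.059892
y = r + u − ln(F/S)/T = 0.0707 + 0.0234 − 0.059892 = 0.034208
y = 3.42%

3.42%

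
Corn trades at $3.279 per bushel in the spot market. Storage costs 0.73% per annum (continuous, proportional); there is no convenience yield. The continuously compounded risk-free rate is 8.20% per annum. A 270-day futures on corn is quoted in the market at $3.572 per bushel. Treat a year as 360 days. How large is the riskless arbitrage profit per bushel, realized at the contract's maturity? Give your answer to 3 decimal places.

$0.066 per bushel

Fair futures: F* = S·e^(carry·T), with carry = (r + u) = 0.0820 + 0.0073 = 0.0893
F* = 3.279 · e^(0.0893 × 270/360) = 3.279 · e^0.066975 = 3.279 × 1.069269 = $3.5061
Market $3.572 > fair $3.5061: forward overpriced → cash-and-carry (buy spot, short the forward).
At maturity, profit = |F_mkt − F*| = |3.572 − 3.5061| = $0.066 per bushel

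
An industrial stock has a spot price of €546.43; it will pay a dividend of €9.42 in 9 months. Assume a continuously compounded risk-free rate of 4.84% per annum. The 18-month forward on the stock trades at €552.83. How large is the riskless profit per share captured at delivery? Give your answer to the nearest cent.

€24.98 per share

PV(dividends) I = 9.42·e^(−0.0484·9/12) = 9.0842
Fair forward F* = (S − I)·e^(rT) = (546.43 − 9.0842)·e^0.072600 = 537.3458 × 1.075300 = 577.8079
Market €552.83 < fair 577.8079: forward underpriced → reverse cash-and-carry (short the stock, invest proceeds at r, pay the dividends, go long the forward).
Profit at T = |F_mkt − F*| = |552.83 − 577.8079| = €24.98 per share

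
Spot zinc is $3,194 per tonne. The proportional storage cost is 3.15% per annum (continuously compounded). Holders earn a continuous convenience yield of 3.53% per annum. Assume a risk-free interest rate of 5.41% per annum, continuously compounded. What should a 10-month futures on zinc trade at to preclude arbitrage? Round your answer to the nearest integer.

Net carry = r + u − y = 0.0541 + 0.0315 − 0.0353 = 0.0503
F = S·e^((r+u−y)T) = 3194 · e^(0.0503 × 10/12) = 3194 · e^0.041917
= 3194 × 1.042808 = $3,331 per tonne

$3,331 per tonne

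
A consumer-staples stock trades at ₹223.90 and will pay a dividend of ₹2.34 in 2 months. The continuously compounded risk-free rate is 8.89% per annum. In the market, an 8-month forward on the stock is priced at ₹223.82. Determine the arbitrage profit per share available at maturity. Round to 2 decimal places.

₹11.30 per share

PV(dividends) I = 2.34·e^(−0.0889·2/12) = 2.3056
Fair forward F* = (S − I)·e^(rT) = (223.90 − 2.3056)·e^0.059267 = 221.5944 × 1.061059 = 235.1247
Market ₹223.82 < fair 235.1247: forward underpriced → reverse cash-and-carry (short the stock, invest proceeds at r, pay the dividends, go long the forward).
Profit at T = |F_mkt − F*| = |223.82 − 235.1247| = ₹11.30 per share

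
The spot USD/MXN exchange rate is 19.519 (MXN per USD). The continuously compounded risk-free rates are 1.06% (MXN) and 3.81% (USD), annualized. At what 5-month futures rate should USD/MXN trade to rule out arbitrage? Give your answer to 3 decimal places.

19.297

F = S·e^((r_MXN − r_USD)T) = 19.519 · e^((0.0106 − 0.0381) × 5/12)
= 19.519 · e^-0.011458 = 19.519 × 0.988607
F = 19.297 MXN per USD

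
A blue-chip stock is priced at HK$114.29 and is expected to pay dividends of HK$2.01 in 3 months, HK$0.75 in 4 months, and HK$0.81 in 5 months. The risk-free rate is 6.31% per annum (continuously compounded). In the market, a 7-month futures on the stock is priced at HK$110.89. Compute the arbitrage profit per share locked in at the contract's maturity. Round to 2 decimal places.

HK$4.05 per share

PV(dividends) I = 2.01·e^(−0.0631·3/12) + 0.75·e^(−0.0631·4/12) + 0.81·e^(−0.0631·5/12) = 3.5019
Fair futures F* = (S − I)·e^(rT) = (114.29 − 3.5019)·e^0.036808 = 110.7881 × 1.037494 = 114.9420
Market HK$110.89 < fair 114.9420: forward underpriced → reverse cash-and-carry (short the stock, invest proceeds at r, pay the dividends, go long the forward).
Profit at T = |F_mkt − F*| = |110.89 − 114.9420| = HK$4.05 per share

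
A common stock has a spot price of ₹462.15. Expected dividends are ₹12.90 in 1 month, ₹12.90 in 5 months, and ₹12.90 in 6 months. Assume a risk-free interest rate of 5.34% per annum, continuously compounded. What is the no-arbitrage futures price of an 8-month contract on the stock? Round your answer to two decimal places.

PV(dividends) I = 12.90·e^(−0.0534·1/12) + 12.90·e^(−0.0534·5/12) + 12.90·e^(−0.0534·6/12)
I = 12.8427 + 12.6161 + 12.5601 = 38.0189
F = (S − I)·e^(rT) = (462.15 − 38.0189) · e^(0.0534·8/12)
= 424.1311 · e^0.035600 = 424.1311 × 1.036241 = ₹439.50

₹439.50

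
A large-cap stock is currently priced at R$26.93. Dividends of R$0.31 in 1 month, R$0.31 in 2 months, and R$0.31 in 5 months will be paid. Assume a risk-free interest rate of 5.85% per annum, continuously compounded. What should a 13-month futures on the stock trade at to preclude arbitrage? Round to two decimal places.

R$27.71

PV(dividends) I = 0.31·e^(−0.0585·1/12) + 0.31·e^(−0.0585·2/12) + 0.31·e^(−0.0585·5/12)
I = 0.3085 + 0.3070 + 0.3025 = 0.9180
F = (S − I)·e^(rT) = (26.93 − 0.9180) · e^(0.0585·13/12)
= 26.0120 · e^0.063375 = 26.0120 × 1.065426 = R$27.71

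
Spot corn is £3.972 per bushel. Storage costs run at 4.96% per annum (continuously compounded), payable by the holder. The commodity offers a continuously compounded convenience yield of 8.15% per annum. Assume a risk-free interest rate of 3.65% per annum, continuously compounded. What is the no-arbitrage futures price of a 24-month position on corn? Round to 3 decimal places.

Net carry = r + u − y = 0.0365 + 0.0496 − 0.0815 = 0.0046
F = S·e^((r+u−y)T) = 3.972 · e^(0.0046 × 24/12) = 3.972 · e^0.009200
= 3.972 × 1.009242 = £4.009 per bushel

£4.009 per bushel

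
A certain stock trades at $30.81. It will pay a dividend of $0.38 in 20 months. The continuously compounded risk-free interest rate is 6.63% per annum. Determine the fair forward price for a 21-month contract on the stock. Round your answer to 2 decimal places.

$34.22

PV(dividends) I = 0.38·e^(−0.0663·20/12)
I = 0.3402
F = (S − I)·e^(rT) = (30.81 − 0.3402) · e^(0.0663·21/12)
= 30.4698 · e^0.116025 = 30.4698 × 1.123024 = $34.22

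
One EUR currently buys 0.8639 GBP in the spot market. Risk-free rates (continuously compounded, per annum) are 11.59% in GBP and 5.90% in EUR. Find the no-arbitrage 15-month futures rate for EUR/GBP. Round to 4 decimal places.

0.9276

F = S·e^((r_GBP − r_EUR)T) = 0.8639 · e^((0.1159 − 0.0590) × 15/12)
= 0.8639 · e^0.071125 = 0.8639 × 1.073715
F = 0.9276 GBP per EUR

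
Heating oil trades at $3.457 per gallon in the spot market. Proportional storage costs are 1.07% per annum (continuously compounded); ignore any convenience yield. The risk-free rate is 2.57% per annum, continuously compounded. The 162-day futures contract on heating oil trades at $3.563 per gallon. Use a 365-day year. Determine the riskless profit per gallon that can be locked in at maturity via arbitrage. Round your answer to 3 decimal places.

Fair futures: F* = S·e^(carry·T), with carry = (r + u) = 0.0257 + 0.0107 = 0.0364
F* = 3.457 · e^(0.0364 × 162/365) = 3.457 · e^0.016156 = 3.457 × 1.016287 = $3.5133
Market $3.563 > fair $3.5133: forward overpriced → cash-and-carry (buy spot, short the forward).
At maturity, profit = |F_mkt − F*| = |3.563 − 3.5133| = $0.050 per gallon

$0.050 per gallon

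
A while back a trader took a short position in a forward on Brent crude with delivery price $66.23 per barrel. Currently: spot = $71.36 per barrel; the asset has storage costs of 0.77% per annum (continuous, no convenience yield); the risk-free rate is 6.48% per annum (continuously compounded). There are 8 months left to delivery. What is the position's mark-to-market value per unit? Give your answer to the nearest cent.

-$8.30 per barrel

Current fair forward for the remaining 8 months: F = S·e^((r + u)·T), (r + u) = 0.0648 + 0.0077 = 0.0725
F = 71.36 · e^(0.0725 × 8/12) = 71.36 × 1.049520 = 74.8937
Value of long forward = (F − K)·e^(−rT) = (74.8937 − 66.23) · e^(−0.0648·8/12)
= 8.6637 × 0.957720 = 8.30
Short position value = −(long value) = -$8.30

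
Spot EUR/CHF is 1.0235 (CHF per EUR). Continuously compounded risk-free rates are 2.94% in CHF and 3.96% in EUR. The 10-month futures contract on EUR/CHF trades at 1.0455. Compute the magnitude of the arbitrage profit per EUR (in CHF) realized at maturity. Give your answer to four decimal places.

Fair futures: F* = S·e^(carry·T), with carry = (r_CHF − r_EUR) = 0.0294 − 0.0396 = -0.0102
F* = 1.0235 · e^(-0.0102 × 10/12) = 1.0235 · e^-0.008500 = 1.0235 × 0.991536 = 1.0148
Market 1.0455 > fair 1.0148: forward overpriced → cash-and-carry (buy spot, short the forward).
At maturity, profit = |F_mkt − F*| = |1.0455 − 1.0148| = 0.0307 per EUR (in CHF)

0.0307 per EUR (in CHF)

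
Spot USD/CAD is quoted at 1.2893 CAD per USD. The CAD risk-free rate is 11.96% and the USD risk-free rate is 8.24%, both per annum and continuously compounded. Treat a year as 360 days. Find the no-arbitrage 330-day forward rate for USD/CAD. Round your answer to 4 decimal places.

F = S·e^((r_CAD − r_USD)T) = 1.2893 · e^((0.1196 − 0.0824) × 330/360)
= 1.2893 · e^0.034100 = 1.2893 × 1.034688
F = 1.3340 CAD per USD

1.3340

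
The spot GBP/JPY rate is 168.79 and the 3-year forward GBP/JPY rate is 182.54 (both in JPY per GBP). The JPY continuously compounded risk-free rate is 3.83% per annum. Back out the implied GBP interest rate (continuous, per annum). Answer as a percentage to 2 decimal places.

1.22%

F = S·e^((r_JPY − r_GBP)T) ⇒ r_GBP = r_JPY − ln(F/S)/T
ln(182.54/168.79) = 0.078314; /(3) = 0.026105
r_GBP = 0.0383 − 0.026105 = 0.012195
r_GBP = 1.22%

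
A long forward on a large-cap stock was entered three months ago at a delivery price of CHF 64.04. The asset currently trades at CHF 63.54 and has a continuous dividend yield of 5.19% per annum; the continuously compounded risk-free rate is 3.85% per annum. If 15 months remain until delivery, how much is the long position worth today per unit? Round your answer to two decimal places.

Current fair forward for the remaining 15 months: F = S·e^((r − q)·T), (r − q) = 0.0385 − 0.0519 = -0.0134
F = 63.54 · e^(-0.0134 × 15/12) = 63.54 × 0.983390 = 62.4846
Value of long forward = (F − K)·e^(−rT) = (62.4846 − 64.04) · e^(−0.0385·15/12)
= -1.5554 × 0.953015 = -1.48

-CHF 1.48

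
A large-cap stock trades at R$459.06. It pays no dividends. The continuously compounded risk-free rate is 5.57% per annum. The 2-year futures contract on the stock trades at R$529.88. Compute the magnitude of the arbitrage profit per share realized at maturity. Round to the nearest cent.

Fair futures: F* = S·e^(carry·T), with carry = r = 0.0557
F* = 459.06 · e^(0.0557 × 2) = 459.06 · e^0.111400 = 459.06 × 1.117842 = R$513.1565
Market R$529.88 > fair R$513.1565: forward overpriced → cash-and-carry (buy spot, short the forward).
At maturity, profit = |F_mkt − F*| = |529.88 − 513.1565| = R$16.72 per share

R$16.72 per share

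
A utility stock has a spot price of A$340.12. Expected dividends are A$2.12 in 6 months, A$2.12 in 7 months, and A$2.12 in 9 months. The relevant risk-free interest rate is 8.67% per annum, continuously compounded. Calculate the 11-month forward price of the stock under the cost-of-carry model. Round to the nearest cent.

A$361.72

PV(dividends) I = 2.12·e^(−0.0867·6/12) + 2.12·e^(−0.0867·7/12) + 2.12·e^(−0.0867·9/12)
I = 2.0301 + 2.0154 + 1.9865 = 6.0320
F = (S − I)·e^(rT) = (340.12 − 6.0320) · e^(0.0867·11/12)
= 334.0880 · e^0.079475 = 334.0880 × 1.082718 = A$361.72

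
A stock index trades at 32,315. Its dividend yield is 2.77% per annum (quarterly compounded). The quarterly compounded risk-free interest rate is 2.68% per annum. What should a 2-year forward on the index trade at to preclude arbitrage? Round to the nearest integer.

32,257

F = S · (1+r/4)^(4T) / (1+q/4)^(4T)
= 32315 × 1.054874 / 1.056762 = 32315 × 0.998213
F = 32,257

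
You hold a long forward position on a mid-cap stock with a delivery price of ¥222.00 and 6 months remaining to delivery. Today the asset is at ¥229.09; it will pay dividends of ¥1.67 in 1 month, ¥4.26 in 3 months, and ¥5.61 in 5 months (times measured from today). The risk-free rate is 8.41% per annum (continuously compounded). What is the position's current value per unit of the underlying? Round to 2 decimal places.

¥4.99

PV(remaining dividends) I = 1.67·e^(−0.0841·1/12) + 4.26·e^(−0.0841·3/12) + 5.61·e^(−0.0841·5/12) = 11.2465
Current forward F = (S − I)·e^(rT) = (229.09 − 11.2465)·e^(0.0841·6/12) = 217.8435 × 1.042947 = 227.1992
Value (long) = (F − K)·e^(−rT) = (227.1992 − 222.00) × 0.958822 = 4.9851
Value = ¥4.99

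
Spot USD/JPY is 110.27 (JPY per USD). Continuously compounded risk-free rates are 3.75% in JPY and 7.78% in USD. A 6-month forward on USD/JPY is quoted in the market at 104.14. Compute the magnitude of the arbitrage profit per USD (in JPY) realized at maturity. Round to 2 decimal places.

Fair forward: F* = S·e^(carry·T), with carry = (r_JPY − r_USD) = 0.0375 − 0.0778 = -0.0403
F* = 110.27 · e^(-0.0403 × 6/12) = 110.27 · e^-0.020150 = 110.27 × 0.980052 = 108.0703
Market 104.14 < fair 108.0703: forward underpriced → reverse cash-and-carry (short spot, go long the forward).
At maturity, profit = |F_mkt − F*| = |104.14 − 108.0703| = 3.93 per USD (in JPY)

3.93 per USD (in JPY)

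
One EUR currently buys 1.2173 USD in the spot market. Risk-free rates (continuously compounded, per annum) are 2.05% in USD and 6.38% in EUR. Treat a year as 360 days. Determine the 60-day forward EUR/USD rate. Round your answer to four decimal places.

F = S·e^((r_USD − r_EUR)T) = 1.2173 · e^((0.0205 − 0.0638) × 60/360)
= 1.2173 · e^-0.007217 = 1.2173 × 0.992809
F = 1.2085 USD per EUR

1.2085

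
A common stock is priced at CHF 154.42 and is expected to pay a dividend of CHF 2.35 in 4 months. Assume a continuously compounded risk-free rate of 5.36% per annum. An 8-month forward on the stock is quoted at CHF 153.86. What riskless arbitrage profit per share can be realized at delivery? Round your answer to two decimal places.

CHF 3.79 per share

PV(dividends) I = 2.35·e^(−0.0536·4/12) = 2.3084
Fair forward F* = (S − I)·e^(rT) = (154.42 − 2.3084)·e^0.035733 = 152.1116 × 1.036379 = 157.6453
Market CHF 153.86 < fair 157.6453: forward underpriced → reverse cash-and-carry (short the stock, invest proceeds at r, pay the dividends, go long the forward).
Profit at T = |F_mkt − F*| = |153.86 − 157.6453| = CHF 3.79 per share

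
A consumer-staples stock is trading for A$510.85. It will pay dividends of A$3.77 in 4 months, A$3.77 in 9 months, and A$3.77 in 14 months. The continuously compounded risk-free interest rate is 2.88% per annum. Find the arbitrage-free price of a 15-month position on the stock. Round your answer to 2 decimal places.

A$518.10

PV(dividends) I = 3.77·e^(−0.0288·4/12) + 3.77·e^(−0.0288·9/12) + 3.77·e^(−0.0288·14/12)
I = 3.7340 + 3.6894 + 3.6454 = 11.0688
F = (S − I)·e^(rT) = (510.85 − 11.0688) · e^(0.0288·15/12)
= 499.7812 · e^0.036000 = 499.7812 × 1.036656 = A$518.10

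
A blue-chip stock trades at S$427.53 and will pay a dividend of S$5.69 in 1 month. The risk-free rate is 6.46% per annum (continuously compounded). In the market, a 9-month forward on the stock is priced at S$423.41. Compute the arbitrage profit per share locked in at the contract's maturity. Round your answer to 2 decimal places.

S$19.40 per share

PV(dividends) I = 5.69·e^(−0.0646·1/12) = 5.6595
Fair forward F* = (S − I)·e^(rT) = (427.53 − 5.6595)·e^0.048450 = 421.8705 × 1.049643 = 442.8134
Market S$423.41 < fair 442.8134: forward underpriced → reverse cash-and-carry (short the stock, invest proceeds at r, pay the dividends, go long the forward).
Profit at T = |F_mkt − F*| = |423.41 − 442.8134| = S$19.40 per share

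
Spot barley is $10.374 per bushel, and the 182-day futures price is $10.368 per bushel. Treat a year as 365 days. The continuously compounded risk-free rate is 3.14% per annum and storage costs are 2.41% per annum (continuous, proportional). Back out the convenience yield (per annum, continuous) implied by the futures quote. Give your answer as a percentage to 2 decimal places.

F = S·e^((r+u−y)T) ⇒ (r+u−y) = ln(F/S)/T
ln(10.368/10.374) = -0.000579; /T ⇒ -0.001161
y = r + u − ln(F/S)/T = 0.0314 + 0.0241 + 0.001161 = 0.056661
y = 5.67%

5.67%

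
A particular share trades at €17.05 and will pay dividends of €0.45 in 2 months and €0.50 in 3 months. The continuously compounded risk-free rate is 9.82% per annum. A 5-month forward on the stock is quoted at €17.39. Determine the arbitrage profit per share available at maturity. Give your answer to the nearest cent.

PV(dividends) I = 0.45·e^(−0.0982·2/12) + 0.50·e^(−0.0982·3/12) = 0.9306
Fair forward F* = (S − I)·e^(rT) = (17.05 − 0.9306)·e^0.040917 = 16.1194 × 1.041766 = 16.7926
Market €17.39 > fair 16.7926: forward overpriced → cash-and-carry (borrow at r, buy the stock and collect the dividends, short the forward).
Profit at T = |F_mkt − F*| = |17.39 − 16.7926| = €0.60 per share

€0.60 per share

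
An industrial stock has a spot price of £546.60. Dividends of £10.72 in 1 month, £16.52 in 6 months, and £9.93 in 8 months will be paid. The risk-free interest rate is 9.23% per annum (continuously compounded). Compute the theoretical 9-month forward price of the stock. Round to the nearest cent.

PV(dividends) I = 10.72·e^(−0.0923·1/12) + 16.52·e^(−0.0923·6/12) + 9.93·e^(−0.0923·8/12)
I = 10.6379 + 15.7749 + 9.3374 = 35.7502
F = (S − I)·e^(rT) = (546.60 − 35.7502) · e^(0.0923·9/12)
= 510.8498 · e^0.069225 = 510.8498 × 1.071677 = £547.47

£547.47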